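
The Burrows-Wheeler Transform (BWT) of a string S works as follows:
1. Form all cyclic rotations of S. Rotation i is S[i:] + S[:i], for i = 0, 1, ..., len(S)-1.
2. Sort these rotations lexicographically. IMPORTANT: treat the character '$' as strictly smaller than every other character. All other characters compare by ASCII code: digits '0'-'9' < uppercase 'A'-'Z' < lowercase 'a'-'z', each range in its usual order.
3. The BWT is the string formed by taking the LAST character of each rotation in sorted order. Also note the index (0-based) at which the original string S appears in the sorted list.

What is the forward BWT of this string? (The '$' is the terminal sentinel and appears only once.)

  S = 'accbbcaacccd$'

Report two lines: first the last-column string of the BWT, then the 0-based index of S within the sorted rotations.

All 13 rotations (rotation i = S[i:]+S[:i]):
  rot[0] = accbbcaacccd$
  rot[1] = ccbbcaacccd$a
  rot[2] = cbbcaacccd$ac
  rot[3] = bbcaacccd$acc
  rot[4] = bcaacccd$accb
  rot[5] = caacccd$accbb
  rot[6] = aacccd$accbbc
  rot[7] = acccd$accbbca
  rot[8] = cccd$accbbcaa
  rot[9] = ccd$accbbcaac
  rot[10] = cd$accbbcaacc
  rot[11] = d$accbbcaaccc
  rot[12] = $accbbcaacccd
Sorted (with $ < everything):
  sorted[0] = $accbbcaacccd  (last char: 'd')
  sorted[1] = aacccd$accbbc  (last char: 'c')
  sorted[2] = accbbcaacccd$  (last char: '$')
  sorted[3] = acccd$accbbca  (last char: 'a')
  sorted[4] = bbcaacccd$acc  (last char: 'c')
  sorted[5] = bcaacccd$accb  (last char: 'b')
  sorted[6] = caacccd$accbb  (last char: 'b')
  sorted[7] = cbbcaacccd$ac  (last char: 'c')
  sorted[8] = ccbbcaacccd$a  (last char: 'a')
  sorted[9] = cccd$accbbcaa  (last char: 'a')
  sorted[10] = ccd$accbbcaac  (last char: 'c')
  sorted[11] = cd$accbbcaacc  (last char: 'c')
  sorted[12] = d$accbbcaaccc  (last char: 'c')
Last column: dc$acbbcaaccc
Original string S is at sorted index 2

Answer: dc$acbbcaaccc
2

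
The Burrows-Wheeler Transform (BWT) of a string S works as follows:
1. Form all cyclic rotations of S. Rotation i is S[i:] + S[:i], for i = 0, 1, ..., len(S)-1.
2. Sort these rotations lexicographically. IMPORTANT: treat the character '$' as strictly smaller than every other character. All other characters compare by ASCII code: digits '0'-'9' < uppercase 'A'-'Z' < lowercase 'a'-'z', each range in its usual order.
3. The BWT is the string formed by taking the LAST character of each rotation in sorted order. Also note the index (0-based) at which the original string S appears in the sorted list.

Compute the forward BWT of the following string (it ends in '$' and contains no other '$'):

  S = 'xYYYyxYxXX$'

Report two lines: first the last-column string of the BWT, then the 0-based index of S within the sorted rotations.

Answer: XXxxYxYY$yY
8

Derivation:
All 11 rotations (rotation i = S[i:]+S[:i]):
  rot[0] = xYYYyxYxXX$
  rot[1] = YYYyxYxXX$x
  rot[2] = YYyxYxXX$xY
  rot[3] = YyxYxXX$xYY
  rot[4] = yxYxXX$xYYY
  rot[5] = xYxXX$xYYYy
  rot[6] = YxXX$xYYYyx
  rot[7] = xXX$xYYYyxY
  rot[8] = XX$xYYYyxYx
  rot[9] = X$xYYYyxYxX
  rot[10] = $xYYYyxYxXX
Sorted (with $ < everything):
  sorted[0] = $xYYYyxYxXX  (last char: 'X')
  sorted[1] = X$xYYYyxYxX  (last char: 'X')
  sorted[2] = XX$xYYYyxYx  (last char: 'x')
  sorted[3] = YYYyxYxXX$x  (last char: 'x')
  sorted[4] = YYyxYxXX$xY  (last char: 'Y')
  sorted[5] = YxXX$xYYYyx  (last char: 'x')
  sorted[6] = YyxYxXX$xYY  (last char: 'Y')
  sorted[7] = xXX$xYYYyxY  (last char: 'Y')
  sorted[8] = xYYYyxYxXX$  (last char: '$')
  sorted[9] = xYxXX$xYYYy  (last char: 'y')
  sorted[10] = yxYxXX$xYYY  (last char: 'Y')
Last column: XXxxYxYY$yY
Original string S is at sorted index 8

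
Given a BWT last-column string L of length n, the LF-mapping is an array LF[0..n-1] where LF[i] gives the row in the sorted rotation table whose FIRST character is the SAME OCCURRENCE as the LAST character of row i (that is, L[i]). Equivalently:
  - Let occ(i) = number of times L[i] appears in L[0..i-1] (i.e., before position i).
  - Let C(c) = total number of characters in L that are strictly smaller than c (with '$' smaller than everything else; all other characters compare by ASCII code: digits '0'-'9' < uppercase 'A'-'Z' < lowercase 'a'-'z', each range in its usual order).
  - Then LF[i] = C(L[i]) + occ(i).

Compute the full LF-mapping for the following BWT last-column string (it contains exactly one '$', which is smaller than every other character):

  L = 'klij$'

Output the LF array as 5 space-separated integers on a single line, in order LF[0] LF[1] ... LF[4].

Char counts: '$':1, 'i':1, 'j':1, 'k':1, 'l':1
C (first-col start): C('$')=0, C('i')=1, C('j')=2, C('k')=3, C('l')=4
L[0]='k': occ=0, LF[0]=C('k')+0=3+0=3
L[1]='l': occ=0, LF[1]=C('l')+0=4+0=4
L[2]='i': occ=0, LF[2]=C('i')+0=1+0=1
L[3]='j': occ=0, LF[3]=C('j')+0=2+0=2
L[4]='$': occ=0, LF[4]=C('$')+0=0+0=0

Answer: 3 4 1 2 0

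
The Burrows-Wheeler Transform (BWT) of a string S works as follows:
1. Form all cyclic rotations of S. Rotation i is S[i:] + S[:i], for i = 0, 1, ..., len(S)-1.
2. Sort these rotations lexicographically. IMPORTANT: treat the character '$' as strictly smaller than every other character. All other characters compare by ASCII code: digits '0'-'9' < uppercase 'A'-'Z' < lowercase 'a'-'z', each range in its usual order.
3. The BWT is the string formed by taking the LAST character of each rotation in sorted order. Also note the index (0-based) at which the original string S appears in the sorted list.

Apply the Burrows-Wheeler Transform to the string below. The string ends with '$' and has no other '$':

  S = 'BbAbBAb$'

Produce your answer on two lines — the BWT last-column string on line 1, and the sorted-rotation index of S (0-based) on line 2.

All 8 rotations (rotation i = S[i:]+S[:i]):
  rot[0] = BbAbBAb$
  rot[1] = bAbBAb$B
  rot[2] = AbBAb$Bb
  rot[3] = bBAb$BbA
  rot[4] = BAb$BbAb
  rot[5] = Ab$BbAbB
  rot[6] = b$BbAbBA
  rot[7] = $BbAbBAb
Sorted (with $ < everything):
  sorted[0] = $BbAbBAb  (last char: 'b')
  sorted[1] = Ab$BbAbB  (last char: 'B')
  sorted[2] = AbBAb$Bb  (last char: 'b')
  sorted[3] = BAb$BbAb  (last char: 'b')
  sorted[4] = BbAbBAb$  (last char: '$')
  sorted[5] = b$BbAbBA  (last char: 'A')
  sorted[6] = bAbBAb$B  (last char: 'B')
  sorted[7] = bBAb$BbA  (last char: 'A')
Last column: bBbb$ABA
Original string S is at sorted index 4

Answer: bBbb$ABA
4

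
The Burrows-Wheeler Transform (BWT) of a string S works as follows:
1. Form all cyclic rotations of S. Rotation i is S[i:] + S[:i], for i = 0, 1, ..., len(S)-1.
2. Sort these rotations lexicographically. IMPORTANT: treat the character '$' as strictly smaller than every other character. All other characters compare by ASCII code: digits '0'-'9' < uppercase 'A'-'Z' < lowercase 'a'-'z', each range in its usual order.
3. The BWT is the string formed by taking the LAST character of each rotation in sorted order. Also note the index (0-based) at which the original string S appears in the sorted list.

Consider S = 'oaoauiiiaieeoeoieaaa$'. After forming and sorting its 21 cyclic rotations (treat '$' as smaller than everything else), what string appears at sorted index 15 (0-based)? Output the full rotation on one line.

All 21 rotations (rotation i = S[i:]+S[:i]):
  rot[0] = oaoauiiiaieeoeoieaaa$
  rot[1] = aoauiiiaieeoeoieaaa$o
  rot[2] = oauiiiaieeoeoieaaa$oa
  rot[3] = auiiiaieeoeoieaaa$oao
  rot[4] = uiiiaieeoeoieaaa$oaoa
  rot[5] = iiiaieeoeoieaaa$oaoau
  rot[6] = iiaieeoeoieaaa$oaoaui
  rot[7] = iaieeoeoieaaa$oaoauii
  rot[8] = aieeoeoieaaa$oaoauiii
  rot[9] = ieeoeoieaaa$oaoauiiia
  rot[10] = eeoeoieaaa$oaoauiiiai
  rot[11] = eoeoieaaa$oaoauiiiaie
  rot[12] = oeoieaaa$oaoauiiiaiee
  rot[13] = eoieaaa$oaoauiiiaieeo
  rot[14] = oieaaa$oaoauiiiaieeoe
  rot[15] = ieaaa$oaoauiiiaieeoeo
  rot[16] = eaaa$oaoauiiiaieeoeoi
  rot[17] = aaa$oaoauiiiaieeoeoie
  rot[18] = aa$oaoauiiiaieeoeoiea
  rot[19] = a$oaoauiiiaieeoeoieaa
  rot[20] = $oaoauiiiaieeoeoieaaa
Sorted (with $ < everything):
  sorted[0] = $oaoauiiiaieeoeoieaaa
  sorted[1] = a$oaoauiiiaieeoeoieaa
  sorted[2] = aa$oaoauiiiaieeoeoiea
  sorted[3] = aaa$oaoauiiiaieeoeoie
  sorted[4] = aieeoeoieaaa$oaoauiii
  sorted[5] = aoauiiiaieeoeoieaaa$o
  sorted[6] = auiiiaieeoeoieaaa$oao
  sorted[7] = eaaa$oaoauiiiaieeoeoi
  sorted[8] = eeoeoieaaa$oaoauiiiai
  sorted[9] = eoeoieaaa$oaoauiiiaie
  sorted[10] = eoieaaa$oaoauiiiaieeo
  sorted[11] = iaieeoeoieaaa$oaoauii
  sorted[12] = ieaaa$oaoauiiiaieeoeo
  sorted[13] = ieeoeoieaaa$oaoauiiia
  sorted[14] = iiaieeoeoieaaa$oaoaui
  sorted[15] = iiiaieeoeoieaaa$oaoau
  sorted[16] = oaoauiiiaieeoeoieaaa$
  sorted[17] = oauiiiaieeoeoieaaa$oa
  sorted[18] = oeoieaaa$oaoauiiiaiee
  sorted[19] = oieaaa$oaoauiiiaieeoe
  sorted[20] = uiiiaieeoeoieaaa$oaoa
sorted[15] = iiiaieeoeoieaaa$oaoau

Answer: iiiaieeoeoieaaa$oaoau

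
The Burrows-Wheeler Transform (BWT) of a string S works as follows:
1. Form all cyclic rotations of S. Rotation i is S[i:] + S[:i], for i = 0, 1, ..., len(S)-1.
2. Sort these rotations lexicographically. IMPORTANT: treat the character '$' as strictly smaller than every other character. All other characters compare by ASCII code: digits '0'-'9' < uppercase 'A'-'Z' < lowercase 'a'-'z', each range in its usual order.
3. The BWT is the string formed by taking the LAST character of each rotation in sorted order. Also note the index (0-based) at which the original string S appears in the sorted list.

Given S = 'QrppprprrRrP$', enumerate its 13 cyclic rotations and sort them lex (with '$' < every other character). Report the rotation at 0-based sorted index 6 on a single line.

Answer: prprrRrP$Qrpp

Derivation:
All 13 rotations (rotation i = S[i:]+S[:i]):
  rot[0] = QrppprprrRrP$
  rot[1] = rppprprrRrP$Q
  rot[2] = ppprprrRrP$Qr
  rot[3] = pprprrRrP$Qrp
  rot[4] = prprrRrP$Qrpp
  rot[5] = rprrRrP$Qrppp
  rot[6] = prrRrP$Qrpppr
  rot[7] = rrRrP$Qrppprp
  rot[8] = rRrP$Qrppprpr
  rot[9] = RrP$Qrppprprr
  rot[10] = rP$QrppprprrR
  rot[11] = P$QrppprprrRr
  rot[12] = $QrppprprrRrP
Sorted (with $ < everything):
  sorted[0] = $QrppprprrRrP
  sorted[1] = P$QrppprprrRr
  sorted[2] = QrppprprrRrP$
  sorted[3] = RrP$Qrppprprr
  sorted[4] = ppprprrRrP$Qr
  sorted[5] = pprprrRrP$Qrp
  sorted[6] = prprrRrP$Qrpp
  sorted[7] = prrRrP$Qrpppr
  sorted[8] = rP$QrppprprrR
  sorted[9] = rRrP$Qrppprpr
  sorted[10] = rppprprrRrP$Q
  sorted[11] = rprrRrP$Qrppp
  sorted[12] = rrRrP$Qrppprp
sorted[6] = prprrRrP$Qrpp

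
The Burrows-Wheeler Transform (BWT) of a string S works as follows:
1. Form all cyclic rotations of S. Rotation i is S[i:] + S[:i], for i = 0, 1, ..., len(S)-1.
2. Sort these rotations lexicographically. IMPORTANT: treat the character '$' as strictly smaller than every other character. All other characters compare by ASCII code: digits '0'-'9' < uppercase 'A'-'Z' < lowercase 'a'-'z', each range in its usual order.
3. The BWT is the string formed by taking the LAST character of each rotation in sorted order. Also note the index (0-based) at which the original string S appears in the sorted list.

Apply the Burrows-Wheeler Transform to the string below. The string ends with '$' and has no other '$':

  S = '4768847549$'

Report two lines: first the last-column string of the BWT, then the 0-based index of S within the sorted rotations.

Answer: 98$57744864
2

Derivation:
All 11 rotations (rotation i = S[i:]+S[:i]):
  rot[0] = 4768847549$
  rot[1] = 768847549$4
  rot[2] = 68847549$47
  rot[3] = 8847549$476
  rot[4] = 847549$4768
  rot[5] = 47549$47688
  rot[6] = 7549$476884
  rot[7] = 549$4768847
  rot[8] = 49$47688475
  rot[9] = 9$476884754
  rot[10] = $4768847549
Sorted (with $ < everything):
  sorted[0] = $4768847549  (last char: '9')
  sorted[1] = 47549$47688  (last char: '8')
  sorted[2] = 4768847549$  (last char: '$')
  sorted[3] = 49$47688475  (last char: '5')
  sorted[4] = 549$4768847  (last char: '7')
  sorted[5] = 68847549$47  (last char: '7')
  sorted[6] = 7549$476884  (last char: '4')
  sorted[7] = 768847549$4  (last char: '4')
  sorted[8] = 847549$4768  (last char: '8')
  sorted[9] = 8847549$476  (last char: '6')
  sorted[10] = 9$476884754  (last char: '4')
Last column: 98$57744864
Original string S is at sorted index 2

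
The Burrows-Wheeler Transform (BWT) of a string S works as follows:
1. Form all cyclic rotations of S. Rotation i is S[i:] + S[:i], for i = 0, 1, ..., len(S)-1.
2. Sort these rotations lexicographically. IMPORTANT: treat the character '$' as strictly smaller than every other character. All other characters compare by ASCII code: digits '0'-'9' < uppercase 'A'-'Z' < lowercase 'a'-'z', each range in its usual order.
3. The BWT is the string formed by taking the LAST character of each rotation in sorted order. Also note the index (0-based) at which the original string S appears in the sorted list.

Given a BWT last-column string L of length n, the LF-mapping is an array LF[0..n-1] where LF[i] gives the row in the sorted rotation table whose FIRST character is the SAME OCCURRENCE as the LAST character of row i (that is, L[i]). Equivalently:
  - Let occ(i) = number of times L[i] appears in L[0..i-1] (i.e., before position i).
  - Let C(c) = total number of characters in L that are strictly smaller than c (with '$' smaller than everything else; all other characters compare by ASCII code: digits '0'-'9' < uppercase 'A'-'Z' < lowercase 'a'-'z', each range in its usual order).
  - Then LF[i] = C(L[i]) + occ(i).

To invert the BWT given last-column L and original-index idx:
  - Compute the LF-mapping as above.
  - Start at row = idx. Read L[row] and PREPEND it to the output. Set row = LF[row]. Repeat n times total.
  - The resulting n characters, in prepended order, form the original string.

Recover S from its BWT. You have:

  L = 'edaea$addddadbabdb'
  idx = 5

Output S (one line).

LF mapping: 16 9 1 17 2 0 3 10 11 12 13 4 14 6 5 7 15 8
Walk LF starting at row 5, prepending L[row]:
  step 1: row=5, L[5]='$', prepend. Next row=LF[5]=0
  step 2: row=0, L[0]='e', prepend. Next row=LF[0]=16
  step 3: row=16, L[16]='d', prepend. Next row=LF[16]=15
  step 4: row=15, L[15]='b', prepend. Next row=LF[15]=7
  step 5: row=7, L[7]='d', prepend. Next row=LF[7]=10
  step 6: row=10, L[10]='d', prepend. Next row=LF[10]=13
  step 7: row=13, L[13]='b', prepend. Next row=LF[13]=6
  step 8: row=6, L[6]='a', prepend. Next row=LF[6]=3
  step 9: row=3, L[3]='e', prepend. Next row=LF[3]=17
  step 10: row=17, L[17]='b', prepend. Next row=LF[17]=8
  step 11: row=8, L[8]='d', prepend. Next row=LF[8]=11
  step 12: row=11, L[11]='a', prepend. Next row=LF[11]=4
  step 13: row=4, L[4]='a', prepend. Next row=LF[4]=2
  step 14: row=2, L[2]='a', prepend. Next row=LF[2]=1
  step 15: row=1, L[1]='d', prepend. Next row=LF[1]=9
  step 16: row=9, L[9]='d', prepend. Next row=LF[9]=12
  step 17: row=12, L[12]='d', prepend. Next row=LF[12]=14
  step 18: row=14, L[14]='a', prepend. Next row=LF[14]=5
Reversed output: adddaaadbeabddbde$

Answer: adddaaadbeabddbde$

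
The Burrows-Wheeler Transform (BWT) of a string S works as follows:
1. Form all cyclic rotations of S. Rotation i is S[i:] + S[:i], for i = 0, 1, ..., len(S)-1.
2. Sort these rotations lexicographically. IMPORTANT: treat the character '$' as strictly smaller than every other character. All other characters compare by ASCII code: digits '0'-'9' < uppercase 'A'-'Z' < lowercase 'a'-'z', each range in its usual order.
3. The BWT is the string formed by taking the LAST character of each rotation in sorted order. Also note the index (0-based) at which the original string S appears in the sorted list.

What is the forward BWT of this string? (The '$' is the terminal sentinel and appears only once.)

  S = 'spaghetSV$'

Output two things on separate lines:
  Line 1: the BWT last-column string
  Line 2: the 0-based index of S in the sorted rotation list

Answer: VtSphags$e
8

Derivation:
All 10 rotations (rotation i = S[i:]+S[:i]):
  rot[0] = spaghetSV$
  rot[1] = paghetSV$s
  rot[2] = aghetSV$sp
  rot[3] = ghetSV$spa
  rot[4] = hetSV$spag
  rot[5] = etSV$spagh
  rot[6] = tSV$spaghe
  rot[7] = SV$spaghet
  rot[8] = V$spaghetS
  rot[9] = $spaghetSV
Sorted (with $ < everything):
  sorted[0] = $spaghetSV  (last char: 'V')
  sorted[1] = SV$spaghet  (last char: 't')
  sorted[2] = V$spaghetS  (last char: 'S')
  sorted[3] = aghetSV$sp  (last char: 'p')
  sorted[4] = etSV$spagh  (last char: 'h')
  sorted[5] = ghetSV$spa  (last char: 'a')
  sorted[6] = hetSV$spag  (last char: 'g')
  sorted[7] = paghetSV$s  (last char: 's')
  sorted[8] = spaghetSV$  (last char: '$')
  sorted[9] = tSV$spaghe  (last char: 'e')
Last column: VtSphags$e
Original string S is at sorted index 8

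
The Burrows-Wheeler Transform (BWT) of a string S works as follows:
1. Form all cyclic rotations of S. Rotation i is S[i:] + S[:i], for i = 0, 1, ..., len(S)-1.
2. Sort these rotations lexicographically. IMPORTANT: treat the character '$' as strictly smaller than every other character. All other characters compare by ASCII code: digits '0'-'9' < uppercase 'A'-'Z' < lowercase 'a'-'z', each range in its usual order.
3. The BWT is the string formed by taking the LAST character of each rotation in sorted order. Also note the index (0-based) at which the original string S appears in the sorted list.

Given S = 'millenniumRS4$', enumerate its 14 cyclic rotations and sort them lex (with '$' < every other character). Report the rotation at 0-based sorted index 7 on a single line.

All 14 rotations (rotation i = S[i:]+S[:i]):
  rot[0] = millenniumRS4$
  rot[1] = illenniumRS4$m
  rot[2] = llenniumRS4$mi
  rot[3] = lenniumRS4$mil
  rot[4] = enniumRS4$mill
  rot[5] = nniumRS4$mille
  rot[6] = niumRS4$millen
  rot[7] = iumRS4$millenn
  rot[8] = umRS4$millenni
  rot[9] = mRS4$millenniu
  rot[10] = RS4$millennium
  rot[11] = S4$millenniumR
  rot[12] = 4$millenniumRS
  rot[13] = $millenniumRS4
Sorted (with $ < everything):
  sorted[0] = $millenniumRS4
  sorted[1] = 4$millenniumRS
  sorted[2] = RS4$millennium
  sorted[3] = S4$millenniumR
  sorted[4] = enniumRS4$mill
  sorted[5] = illenniumRS4$m
  sorted[6] = iumRS4$millenn
  sorted[7] = lenniumRS4$mil
  sorted[8] = llenniumRS4$mi
  sorted[9] = mRS4$millenniu
  sorted[10] = millenniumRS4$
  sorted[11] = niumRS4$millen
  sorted[12] = nniumRS4$mille
  sorted[13] = umRS4$millenni
sorted[7] = lenniumRS4$mil

Answer: lenniumRS4$mil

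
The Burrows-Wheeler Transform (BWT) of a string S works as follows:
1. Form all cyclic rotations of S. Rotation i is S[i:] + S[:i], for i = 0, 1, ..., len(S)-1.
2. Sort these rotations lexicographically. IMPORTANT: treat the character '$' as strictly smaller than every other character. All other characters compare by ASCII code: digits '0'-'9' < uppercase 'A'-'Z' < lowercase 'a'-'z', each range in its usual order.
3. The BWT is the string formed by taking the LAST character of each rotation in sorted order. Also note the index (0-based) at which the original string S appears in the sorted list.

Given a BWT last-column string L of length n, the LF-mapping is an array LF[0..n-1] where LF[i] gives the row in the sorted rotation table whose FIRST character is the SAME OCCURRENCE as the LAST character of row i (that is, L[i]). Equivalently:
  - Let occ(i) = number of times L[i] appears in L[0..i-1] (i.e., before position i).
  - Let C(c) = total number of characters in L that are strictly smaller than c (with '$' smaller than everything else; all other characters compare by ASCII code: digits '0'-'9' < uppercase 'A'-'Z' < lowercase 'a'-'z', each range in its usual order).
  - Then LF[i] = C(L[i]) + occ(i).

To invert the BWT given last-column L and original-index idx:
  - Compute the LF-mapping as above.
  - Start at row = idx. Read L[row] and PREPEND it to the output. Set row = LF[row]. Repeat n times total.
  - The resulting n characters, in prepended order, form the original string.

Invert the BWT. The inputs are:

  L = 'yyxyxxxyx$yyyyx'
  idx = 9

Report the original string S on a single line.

Answer: yxxyxxxxyyyyyy$

Derivation:
LF mapping: 7 8 1 9 2 3 4 10 5 0 11 12 13 14 6
Walk LF starting at row 9, prepending L[row]:
  step 1: row=9, L[9]='$', prepend. Next row=LF[9]=0
  step 2: row=0, L[0]='y', prepend. Next row=LF[0]=7
  step 3: row=7, L[7]='y', prepend. Next row=LF[7]=10
  step 4: row=10, L[10]='y', prepend. Next row=LF[10]=11
  step 5: row=11, L[11]='y', prepend. Next row=LF[11]=12
  step 6: row=12, L[12]='y', prepend. Next row=LF[12]=13
  step 7: row=13, L[13]='y', prepend. Next row=LF[13]=14
  step 8: row=14, L[14]='x', prepend. Next row=LF[14]=6
  step 9: row=6, L[6]='x', prepend. Next row=LF[6]=4
  step 10: row=4, L[4]='x', prepend. Next row=LF[4]=2
  step 11: row=2, L[2]='x', prepend. Next row=LF[2]=1
  step 12: row=1, L[1]='y', prepend. Next row=LF[1]=8
  step 13: row=8, L[8]='x', prepend. Next row=LF[8]=5
  step 14: row=5, L[5]='x', prepend. Next row=LF[5]=3
  step 15: row=3, L[3]='y', prepend. Next row=LF[3]=9
Reversed output: yxxyxxxxyyyyyy$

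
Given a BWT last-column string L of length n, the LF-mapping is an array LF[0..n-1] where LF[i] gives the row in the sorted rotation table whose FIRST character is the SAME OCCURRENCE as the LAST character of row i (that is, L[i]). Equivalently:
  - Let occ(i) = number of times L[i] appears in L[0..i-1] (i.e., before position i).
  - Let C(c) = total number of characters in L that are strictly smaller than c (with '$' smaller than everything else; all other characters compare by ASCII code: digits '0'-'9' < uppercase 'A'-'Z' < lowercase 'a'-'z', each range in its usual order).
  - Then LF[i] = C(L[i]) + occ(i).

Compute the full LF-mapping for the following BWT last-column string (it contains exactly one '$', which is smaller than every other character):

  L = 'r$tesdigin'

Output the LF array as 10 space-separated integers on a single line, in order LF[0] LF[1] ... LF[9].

Char counts: '$':1, 'd':1, 'e':1, 'g':1, 'i':2, 'n':1, 'r':1, 's':1, 't':1
C (first-col start): C('$')=0, C('d')=1, C('e')=2, C('g')=3, C('i')=4, C('n')=6, C('r')=7, C('s')=8, C('t')=9
L[0]='r': occ=0, LF[0]=C('r')+0=7+0=7
L[1]='$': occ=0, LF[1]=C('$')+0=0+0=0
L[2]='t': occ=0, LF[2]=C('t')+0=9+0=9
L[3]='e': occ=0, LF[3]=C('e')+0=2+0=2
L[4]='s': occ=0, LF[4]=C('s')+0=8+0=8
L[5]='d': occ=0, LF[5]=C('d')+0=1+0=1
L[6]='i': occ=0, LF[6]=C('i')+0=4+0=4
L[7]='g': occ=0, LF[7]=C('g')+0=3+0=3
L[8]='i': occ=1, LF[8]=C('i')+1=4+1=5
L[9]='n': occ=0, LF[9]=C('n')+0=6+0=6

Answer: 7 0 9 2 8 1 4 3 5 6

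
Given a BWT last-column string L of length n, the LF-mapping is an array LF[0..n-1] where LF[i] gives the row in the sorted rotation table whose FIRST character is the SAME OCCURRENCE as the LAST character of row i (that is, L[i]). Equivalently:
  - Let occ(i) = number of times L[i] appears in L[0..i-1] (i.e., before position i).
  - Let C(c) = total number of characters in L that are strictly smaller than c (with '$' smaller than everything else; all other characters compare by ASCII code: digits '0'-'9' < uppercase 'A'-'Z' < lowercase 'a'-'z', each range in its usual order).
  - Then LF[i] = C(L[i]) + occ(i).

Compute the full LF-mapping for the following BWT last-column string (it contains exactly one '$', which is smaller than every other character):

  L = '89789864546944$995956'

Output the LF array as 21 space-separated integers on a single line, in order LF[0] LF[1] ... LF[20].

Answer: 12 15 11 13 16 14 8 1 5 2 9 17 3 4 0 18 19 6 20 7 10

Derivation:
Char counts: '$':1, '4':4, '5':3, '6':3, '7':1, '8':3, '9':6
C (first-col start): C('$')=0, C('4')=1, C('5')=5, C('6')=8, C('7')=11, C('8')=12, C('9')=15
L[0]='8': occ=0, LF[0]=C('8')+0=12+0=12
L[1]='9': occ=0, LF[1]=C('9')+0=15+0=15
L[2]='7': occ=0, LF[2]=C('7')+0=11+0=11
L[3]='8': occ=1, LF[3]=C('8')+1=12+1=13
L[4]='9': occ=1, LF[4]=C('9')+1=15+1=16
L[5]='8': occ=2, LF[5]=C('8')+2=12+2=14
L[6]='6': occ=0, LF[6]=C('6')+0=8+0=8
L[7]='4': occ=0, LF[7]=C('4')+0=1+0=1
L[8]='5': occ=0, LF[8]=C('5')+0=5+0=5
L[9]='4': occ=1, LF[9]=C('4')+1=1+1=2
L[10]='6': occ=1, LF[10]=C('6')+1=8+1=9
L[11]='9': occ=2, LF[11]=C('9')+2=15+2=17
L[12]='4': occ=2, LF[12]=C('4')+2=1+2=3
L[13]='4': occ=3, LF[13]=C('4')+3=1+3=4
L[14]='$': occ=0, LF[14]=C('$')+0=0+0=0
L[15]='9': occ=3, LF[15]=C('9')+3=15+3=18
L[16]='9': occ=4, LF[16]=C('9')+4=15+4=19
L[17]='5': occ=1, LF[17]=C('5')+1=5+1=6
L[18]='9': occ=5, LF[18]=C('9')+5=15+5=20
L[19]='5': occ=2, LF[19]=C('5')+2=5+2=7
L[20]='6': occ=2, LF[20]=C('6')+2=8+2=10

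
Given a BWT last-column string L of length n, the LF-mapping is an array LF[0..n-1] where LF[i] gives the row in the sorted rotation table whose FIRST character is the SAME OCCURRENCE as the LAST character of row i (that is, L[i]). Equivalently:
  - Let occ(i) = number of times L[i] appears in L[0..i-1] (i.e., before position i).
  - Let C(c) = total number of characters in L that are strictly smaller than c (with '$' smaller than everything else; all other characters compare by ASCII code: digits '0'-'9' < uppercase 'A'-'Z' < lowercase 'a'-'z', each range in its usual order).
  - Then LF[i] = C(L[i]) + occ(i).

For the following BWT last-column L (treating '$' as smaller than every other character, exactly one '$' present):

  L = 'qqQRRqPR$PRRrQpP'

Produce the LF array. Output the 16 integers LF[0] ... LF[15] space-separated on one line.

Char counts: '$':1, 'P':3, 'Q':2, 'R':5, 'p':1, 'q':3, 'r':1
C (first-col start): C('$')=0, C('P')=1, C('Q')=4, C('R')=6, C('p')=11, C('q')=12, C('r')=15
L[0]='q': occ=0, LF[0]=C('q')+0=12+0=12
L[1]='q': occ=1, LF[1]=C('q')+1=12+1=13
L[2]='Q': occ=0, LF[2]=C('Q')+0=4+0=4
L[3]='R': occ=0, LF[3]=C('R')+0=6+0=6
L[4]='R': occ=1, LF[4]=C('R')+1=6+1=7
L[5]='q': occ=2, LF[5]=C('q')+2=12+2=14
L[6]='P': occ=0, LF[6]=C('P')+0=1+0=1
L[7]='R': occ=2, LF[7]=C('R')+2=6+2=8
L[8]='$': occ=0, LF[8]=C('$')+0=0+0=0
L[9]='P': occ=1, LF[9]=C('P')+1=1+1=2
L[10]='R': occ=3, LF[10]=C('R')+3=6+3=9
L[11]='R': occ=4, LF[11]=C('R')+4=6+4=10
L[12]='r': occ=0, LF[12]=C('r')+0=15+0=15
L[13]='Q': occ=1, LF[13]=C('Q')+1=4+1=5
L[14]='p': occ=0, LF[14]=C('p')+0=11+0=11
L[15]='P': occ=2, LF[15]=C('P')+2=1+2=3

Answer: 12 13 4 6 7 14 1 8 0 2 9 10 15 5 11 3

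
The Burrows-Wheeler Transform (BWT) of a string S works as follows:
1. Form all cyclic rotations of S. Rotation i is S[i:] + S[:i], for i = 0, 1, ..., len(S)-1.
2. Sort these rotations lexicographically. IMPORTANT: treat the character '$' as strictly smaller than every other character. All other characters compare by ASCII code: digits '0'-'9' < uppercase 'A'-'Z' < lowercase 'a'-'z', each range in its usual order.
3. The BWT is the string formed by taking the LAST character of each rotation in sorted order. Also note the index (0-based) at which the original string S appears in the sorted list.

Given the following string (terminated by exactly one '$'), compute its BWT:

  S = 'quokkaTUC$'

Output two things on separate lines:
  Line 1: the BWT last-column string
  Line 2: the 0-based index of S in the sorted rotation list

Answer: CUaTkkou$q
8

Derivation:
All 10 rotations (rotation i = S[i:]+S[:i]):
  rot[0] = quokkaTUC$
  rot[1] = uokkaTUC$q
  rot[2] = okkaTUC$qu
  rot[3] = kkaTUC$quo
  rot[4] = kaTUC$quok
  rot[5] = aTUC$quokk
  rot[6] = TUC$quokka
  rot[7] = UC$quokkaT
  rot[8] = C$quokkaTU
  rot[9] = $quokkaTUC
Sorted (with $ < everything):
  sorted[0] = $quokkaTUC  (last char: 'C')
  sorted[1] = C$quokkaTU  (last char: 'U')
  sorted[2] = TUC$quokka  (last char: 'a')
  sorted[3] = UC$quokkaT  (last char: 'T')
  sorted[4] = aTUC$quokk  (last char: 'k')
  sorted[5] = kaTUC$quok  (last char: 'k')
  sorted[6] = kkaTUC$quo  (last char: 'o')
  sorted[7] = okkaTUC$qu  (last char: 'u')
  sorted[8] = quokkaTUC$  (last char: '$')
  sorted[9] = uokkaTUC$q  (last char: 'q')
Last column: CUaTkkou$q
Original string S is at sorted index 8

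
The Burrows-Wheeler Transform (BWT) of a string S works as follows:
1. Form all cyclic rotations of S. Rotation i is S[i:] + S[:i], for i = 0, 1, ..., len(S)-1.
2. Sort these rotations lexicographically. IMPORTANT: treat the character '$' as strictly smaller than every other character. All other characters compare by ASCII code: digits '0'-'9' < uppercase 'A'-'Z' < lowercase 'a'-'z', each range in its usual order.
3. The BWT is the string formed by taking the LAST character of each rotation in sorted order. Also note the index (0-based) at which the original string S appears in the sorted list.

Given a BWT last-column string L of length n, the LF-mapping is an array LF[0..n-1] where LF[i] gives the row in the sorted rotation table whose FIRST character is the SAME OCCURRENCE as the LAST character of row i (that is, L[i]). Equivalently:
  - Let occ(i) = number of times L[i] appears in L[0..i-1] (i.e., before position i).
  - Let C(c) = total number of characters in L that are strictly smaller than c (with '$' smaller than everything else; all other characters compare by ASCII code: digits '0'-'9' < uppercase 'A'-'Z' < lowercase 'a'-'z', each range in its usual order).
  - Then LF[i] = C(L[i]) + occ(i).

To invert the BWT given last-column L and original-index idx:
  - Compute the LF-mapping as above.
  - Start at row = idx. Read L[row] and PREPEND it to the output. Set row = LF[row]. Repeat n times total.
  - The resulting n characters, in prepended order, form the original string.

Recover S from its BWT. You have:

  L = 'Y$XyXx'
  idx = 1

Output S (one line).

LF mapping: 3 0 1 5 2 4
Walk LF starting at row 1, prepending L[row]:
  step 1: row=1, L[1]='$', prepend. Next row=LF[1]=0
  step 2: row=0, L[0]='Y', prepend. Next row=LF[0]=3
  step 3: row=3, L[3]='y', prepend. Next row=LF[3]=5
  step 4: row=5, L[5]='x', prepend. Next row=LF[5]=4
  step 5: row=4, L[4]='X', prepend. Next row=LF[4]=2
  step 6: row=2, L[2]='X', prepend. Next row=LF[2]=1
Reversed output: XXxyY$

Answer: XXxyY$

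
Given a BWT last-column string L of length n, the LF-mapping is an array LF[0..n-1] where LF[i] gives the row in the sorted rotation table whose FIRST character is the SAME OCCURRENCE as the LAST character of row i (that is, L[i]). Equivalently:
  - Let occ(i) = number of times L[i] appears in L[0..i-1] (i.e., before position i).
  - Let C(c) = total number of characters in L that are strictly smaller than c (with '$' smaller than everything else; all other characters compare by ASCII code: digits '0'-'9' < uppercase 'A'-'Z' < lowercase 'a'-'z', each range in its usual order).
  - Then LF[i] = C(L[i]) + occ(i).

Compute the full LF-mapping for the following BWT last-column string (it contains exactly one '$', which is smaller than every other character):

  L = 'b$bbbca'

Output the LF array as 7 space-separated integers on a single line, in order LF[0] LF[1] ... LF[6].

Answer: 2 0 3 4 5 6 1

Derivation:
Char counts: '$':1, 'a':1, 'b':4, 'c':1
C (first-col start): C('$')=0, C('a')=1, C('b')=2, C('c')=6
L[0]='b': occ=0, LF[0]=C('b')+0=2+0=2
L[1]='$': occ=0, LF[1]=C('$')+0=0+0=0
L[2]='b': occ=1, LF[2]=C('b')+1=2+1=3
L[3]='b': occ=2, LF[3]=C('b')+2=2+2=4
L[4]='b': occ=3, LF[4]=C('b')+3=2+3=5
L[5]='c': occ=0, LF[5]=C('c')+0=6+0=6
L[6]='a': occ=0, LF[6]=C('a')+0=1+0=1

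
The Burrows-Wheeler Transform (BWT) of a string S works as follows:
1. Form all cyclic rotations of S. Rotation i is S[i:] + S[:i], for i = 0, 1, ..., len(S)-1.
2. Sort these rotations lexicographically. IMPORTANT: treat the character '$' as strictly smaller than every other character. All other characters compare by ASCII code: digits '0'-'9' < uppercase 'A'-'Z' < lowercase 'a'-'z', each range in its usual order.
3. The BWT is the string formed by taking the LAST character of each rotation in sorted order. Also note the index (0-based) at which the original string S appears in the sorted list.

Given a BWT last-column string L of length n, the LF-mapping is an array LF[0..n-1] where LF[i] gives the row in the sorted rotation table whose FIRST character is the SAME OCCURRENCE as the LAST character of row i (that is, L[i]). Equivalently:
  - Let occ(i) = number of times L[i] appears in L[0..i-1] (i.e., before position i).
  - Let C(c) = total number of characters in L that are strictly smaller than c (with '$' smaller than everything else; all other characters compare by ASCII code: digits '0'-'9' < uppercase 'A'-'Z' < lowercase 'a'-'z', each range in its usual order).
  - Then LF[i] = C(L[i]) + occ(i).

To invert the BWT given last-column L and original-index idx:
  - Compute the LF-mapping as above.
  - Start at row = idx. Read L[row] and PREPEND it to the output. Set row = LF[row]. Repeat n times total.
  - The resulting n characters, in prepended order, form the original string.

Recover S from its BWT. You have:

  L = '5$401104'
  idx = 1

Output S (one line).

Answer: 0114045$

Derivation:
LF mapping: 7 0 5 1 3 4 2 6
Walk LF starting at row 1, prepending L[row]:
  step 1: row=1, L[1]='$', prepend. Next row=LF[1]=0
  step 2: row=0, L[0]='5', prepend. Next row=LF[0]=7
  step 3: row=7, L[7]='4', prepend. Next row=LF[7]=6
  step 4: row=6, L[6]='0', prepend. Next row=LF[6]=2
  step 5: row=2, L[2]='4', prepend. Next row=LF[2]=5
  step 6: row=5, L[5]='1', prepend. Next row=LF[5]=4
  step 7: row=4, L[4]='1', prepend. Next row=LF[4]=3
  step 8: row=3, L[3]='0', prepend. Next row=LF[3]=1
Reversed output: 0114045$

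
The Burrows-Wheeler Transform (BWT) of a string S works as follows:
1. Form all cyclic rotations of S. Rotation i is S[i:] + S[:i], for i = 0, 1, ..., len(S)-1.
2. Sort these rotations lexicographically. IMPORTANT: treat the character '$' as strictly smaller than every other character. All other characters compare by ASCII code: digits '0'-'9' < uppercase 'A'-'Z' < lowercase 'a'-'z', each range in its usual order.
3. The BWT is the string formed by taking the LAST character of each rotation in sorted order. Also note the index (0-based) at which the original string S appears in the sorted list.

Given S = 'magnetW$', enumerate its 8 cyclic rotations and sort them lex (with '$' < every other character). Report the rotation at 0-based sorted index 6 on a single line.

All 8 rotations (rotation i = S[i:]+S[:i]):
  rot[0] = magnetW$
  rot[1] = agnetW$m
  rot[2] = gnetW$ma
  rot[3] = netW$mag
  rot[4] = etW$magn
  rot[5] = tW$magne
  rot[6] = W$magnet
  rot[7] = $magnetW
Sorted (with $ < everything):
  sorted[0] = $magnetW
  sorted[1] = W$magnet
  sorted[2] = agnetW$m
  sorted[3] = etW$magn
  sorted[4] = gnetW$ma
  sorted[5] = magnetW$
  sorted[6] = netW$mag
  sorted[7] = tW$magne
sorted[6] = netW$mag

Answer: netW$mag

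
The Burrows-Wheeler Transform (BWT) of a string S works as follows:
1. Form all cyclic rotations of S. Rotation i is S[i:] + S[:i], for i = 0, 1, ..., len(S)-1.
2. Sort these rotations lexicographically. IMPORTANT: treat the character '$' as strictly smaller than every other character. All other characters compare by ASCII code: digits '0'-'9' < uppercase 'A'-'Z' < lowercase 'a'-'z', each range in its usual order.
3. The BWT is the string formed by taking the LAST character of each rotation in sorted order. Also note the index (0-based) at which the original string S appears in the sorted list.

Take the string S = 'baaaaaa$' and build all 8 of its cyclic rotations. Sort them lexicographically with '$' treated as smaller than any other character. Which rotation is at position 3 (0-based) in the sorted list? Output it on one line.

All 8 rotations (rotation i = S[i:]+S[:i]):
  rot[0] = baaaaaa$
  rot[1] = aaaaaa$b
  rot[2] = aaaaa$ba
  rot[3] = aaaa$baa
  rot[4] = aaa$baaa
  rot[5] = aa$baaaa
  rot[6] = a$baaaaa
  rot[7] = $baaaaaa
Sorted (with $ < everything):
  sorted[0] = $baaaaaa
  sorted[1] = a$baaaaa
  sorted[2] = aa$baaaa
  sorted[3] = aaa$baaa
  sorted[4] = aaaa$baa
  sorted[5] = aaaaa$ba
  sorted[6] = aaaaaa$b
  sorted[7] = baaaaaa$
sorted[3] = aaa$baaa

Answer: aaa$baaa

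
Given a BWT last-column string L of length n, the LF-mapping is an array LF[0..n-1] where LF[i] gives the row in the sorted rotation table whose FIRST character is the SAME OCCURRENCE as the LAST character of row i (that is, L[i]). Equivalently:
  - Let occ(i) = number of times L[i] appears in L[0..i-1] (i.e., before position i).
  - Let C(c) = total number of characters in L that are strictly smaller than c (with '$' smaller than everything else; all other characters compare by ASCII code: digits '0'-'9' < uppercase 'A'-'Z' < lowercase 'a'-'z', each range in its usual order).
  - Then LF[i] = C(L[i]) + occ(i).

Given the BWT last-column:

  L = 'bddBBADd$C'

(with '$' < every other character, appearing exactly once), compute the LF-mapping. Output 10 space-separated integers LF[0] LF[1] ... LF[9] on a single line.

Answer: 6 7 8 2 3 1 5 9 0 4

Derivation:
Char counts: '$':1, 'A':1, 'B':2, 'C':1, 'D':1, 'b':1, 'd':3
C (first-col start): C('$')=0, C('A')=1, C('B')=2, C('C')=4, C('D')=5, C('b')=6, C('d')=7
L[0]='b': occ=0, LF[0]=C('b')+0=6+0=6
L[1]='d': occ=0, LF[1]=C('d')+0=7+0=7
L[2]='d': occ=1, LF[2]=C('d')+1=7+1=8
L[3]='B': occ=0, LF[3]=C('B')+0=2+0=2
L[4]='B': occ=1, LF[4]=C('B')+1=2+1=3
L[5]='A': occ=0, LF[5]=C('A')+0=1+0=1
L[6]='D': occ=0, LF[6]=C('D')+0=5+0=5
L[7]='d': occ=2, LF[7]=C('d')+2=7+2=9
L[8]='$': occ=0, LF[8]=C('$')+0=0+0=0
L[9]='C': occ=0, LF[9]=C('C')+0=4+0=4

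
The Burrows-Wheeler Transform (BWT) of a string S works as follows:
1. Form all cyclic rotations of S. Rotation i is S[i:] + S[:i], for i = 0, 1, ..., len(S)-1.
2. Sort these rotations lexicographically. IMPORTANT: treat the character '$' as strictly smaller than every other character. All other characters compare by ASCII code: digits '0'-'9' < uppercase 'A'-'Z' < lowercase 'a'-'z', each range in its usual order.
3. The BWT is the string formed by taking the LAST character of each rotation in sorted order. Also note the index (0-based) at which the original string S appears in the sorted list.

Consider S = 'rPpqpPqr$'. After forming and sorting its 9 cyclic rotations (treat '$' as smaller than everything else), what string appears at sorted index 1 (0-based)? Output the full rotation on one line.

Answer: PpqpPqr$r

Derivation:
All 9 rotations (rotation i = S[i:]+S[:i]):
  rot[0] = rPpqpPqr$
  rot[1] = PpqpPqr$r
  rot[2] = pqpPqr$rP
  rot[3] = qpPqr$rPp
  rot[4] = pPqr$rPpq
  rot[5] = Pqr$rPpqp
  rot[6] = qr$rPpqpP
  rot[7] = r$rPpqpPq
  rot[8] = $rPpqpPqr
Sorted (with $ < everything):
  sorted[0] = $rPpqpPqr
  sorted[1] = PpqpPqr$r
  sorted[2] = Pqr$rPpqp
  sorted[3] = pPqr$rPpq
  sorted[4] = pqpPqr$rP
  sorted[5] = qpPqr$rPp
  sorted[6] = qr$rPpqpP
  sorted[7] = r$rPpqpPq
  sorted[8] = rPpqpPqr$
sorted[1] = PpqpPqr$r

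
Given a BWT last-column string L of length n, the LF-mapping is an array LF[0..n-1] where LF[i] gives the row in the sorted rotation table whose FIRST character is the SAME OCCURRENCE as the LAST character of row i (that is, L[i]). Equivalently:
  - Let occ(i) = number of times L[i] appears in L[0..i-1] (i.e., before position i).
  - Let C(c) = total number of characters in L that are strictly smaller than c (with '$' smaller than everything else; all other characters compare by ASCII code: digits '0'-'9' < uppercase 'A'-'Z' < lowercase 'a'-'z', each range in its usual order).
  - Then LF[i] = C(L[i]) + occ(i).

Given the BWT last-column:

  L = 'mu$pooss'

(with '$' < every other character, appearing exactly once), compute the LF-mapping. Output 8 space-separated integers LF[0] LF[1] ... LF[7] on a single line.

Answer: 1 7 0 4 2 3 5 6

Derivation:
Char counts: '$':1, 'm':1, 'o':2, 'p':1, 's':2, 'u':1
C (first-col start): C('$')=0, C('m')=1, C('o')=2, C('p')=4, C('s')=5, C('u')=7
L[0]='m': occ=0, LF[0]=C('m')+0=1+0=1
L[1]='u': occ=0, LF[1]=C('u')+0=7+0=7
L[2]='$': occ=0, LF[2]=C('$')+0=0+0=0
L[3]='p': occ=0, LF[3]=C('p')+0=4+0=4
L[4]='o': occ=0, LF[4]=C('o')+0=2+0=2
L[5]='o': occ=1, LF[5]=C('o')+1=2+1=3
L[6]='s': occ=0, LF[6]=C('s')+0=5+0=5
L[7]='s': occ=1, LF[7]=C('s')+1=5+1=6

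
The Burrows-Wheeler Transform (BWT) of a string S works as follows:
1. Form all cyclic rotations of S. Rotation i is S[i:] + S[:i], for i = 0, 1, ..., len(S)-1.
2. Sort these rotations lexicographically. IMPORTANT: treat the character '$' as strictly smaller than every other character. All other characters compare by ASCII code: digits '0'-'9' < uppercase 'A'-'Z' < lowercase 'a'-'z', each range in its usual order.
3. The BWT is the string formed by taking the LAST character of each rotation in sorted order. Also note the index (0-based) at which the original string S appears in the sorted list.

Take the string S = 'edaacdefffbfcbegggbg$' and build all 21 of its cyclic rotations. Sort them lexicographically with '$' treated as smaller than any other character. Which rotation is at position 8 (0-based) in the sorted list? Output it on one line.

Answer: daacdefffbfcbegggbg$e

Derivation:
All 21 rotations (rotation i = S[i:]+S[:i]):
  rot[0] = edaacdefffbfcbegggbg$
  rot[1] = daacdefffbfcbegggbg$e
  rot[2] = aacdefffbfcbegggbg$ed
  rot[3] = acdefffbfcbegggbg$eda
  rot[4] = cdefffbfcbegggbg$edaa
  rot[5] = defffbfcbegggbg$edaac
  rot[6] = efffbfcbegggbg$edaacd
  rot[7] = fffbfcbegggbg$edaacde
  rot[8] = ffbfcbegggbg$edaacdef
  rot[9] = fbfcbegggbg$edaacdeff
  rot[10] = bfcbegggbg$edaacdefff
  rot[11] = fcbegggbg$edaacdefffb
  rot[12] = cbegggbg$edaacdefffbf
  rot[13] = begggbg$edaacdefffbfc
  rot[14] = egggbg$edaacdefffbfcb
  rot[15] = gggbg$edaacdefffbfcbe
  rot[16] = ggbg$edaacdefffbfcbeg
  rot[17] = gbg$edaacdefffbfcbegg
  rot[18] = bg$edaacdefffbfcbeggg
  rot[19] = g$edaacdefffbfcbegggb
  rot[20] = $edaacdefffbfcbegggbg
Sorted (with $ < everything):
  sorted[0] = $edaacdefffbfcbegggbg
  sorted[1] = aacdefffbfcbegggbg$ed
  sorted[2] = acdefffbfcbegggbg$eda
  sorted[3] = begggbg$edaacdefffbfc
  sorted[4] = bfcbegggbg$edaacdefff
  sorted[5] = bg$edaacdefffbfcbeggg
  sorted[6] = cbegggbg$edaacdefffbf
  sorted[7] = cdefffbfcbegggbg$edaa
  sorted[8] = daacdefffbfcbegggbg$e
  sorted[9] = defffbfcbegggbg$edaac
  sorted[10] = edaacdefffbfcbegggbg$
  sorted[11] = efffbfcbegggbg$edaacd
  sorted[12] = egggbg$edaacdefffbfcb
  sorted[13] = fbfcbegggbg$edaacdeff
  sorted[14] = fcbegggbg$edaacdefffb
  sorted[15] = ffbfcbegggbg$edaacdef
  sorted[16] = fffbfcbegggbg$edaacde
  sorted[17] = g$edaacdefffbfcbegggb
  sorted[18] = gbg$edaacdefffbfcbegg
  sorted[19] = ggbg$edaacdefffbfcbeg
  sorted[20] = gggbg$edaacdefffbfcbe
sorted[8] = daacdefffbfcbegggbg$e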